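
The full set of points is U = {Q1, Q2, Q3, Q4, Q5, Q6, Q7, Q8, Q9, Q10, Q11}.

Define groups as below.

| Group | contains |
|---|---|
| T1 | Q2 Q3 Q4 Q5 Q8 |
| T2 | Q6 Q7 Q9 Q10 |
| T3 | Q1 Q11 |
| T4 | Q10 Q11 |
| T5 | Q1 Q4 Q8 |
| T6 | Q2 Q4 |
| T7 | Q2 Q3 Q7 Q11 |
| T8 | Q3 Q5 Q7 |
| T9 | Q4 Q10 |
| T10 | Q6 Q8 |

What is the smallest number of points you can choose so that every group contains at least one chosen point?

4

Take H = {Q4, Q7, Q8, Q11}. Each listed group contains at least one of these, so H is a hitting set of size 4.
The groups T3, T6, T8, T10 are pairwise disjoint, so any hitting set needs a separate point for each — at least 4. Hence 4 is optimal.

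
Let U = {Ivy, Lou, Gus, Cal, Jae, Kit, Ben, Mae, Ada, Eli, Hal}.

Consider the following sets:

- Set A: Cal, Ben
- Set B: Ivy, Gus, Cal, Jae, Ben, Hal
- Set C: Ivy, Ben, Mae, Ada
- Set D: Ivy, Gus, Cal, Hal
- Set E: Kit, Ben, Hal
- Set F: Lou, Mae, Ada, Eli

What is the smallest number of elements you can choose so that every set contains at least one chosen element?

The 3 elements {Gus, Ben, Eli} hit every set.
No choice of 2 elements meets every set, so 3 is the minimum.

3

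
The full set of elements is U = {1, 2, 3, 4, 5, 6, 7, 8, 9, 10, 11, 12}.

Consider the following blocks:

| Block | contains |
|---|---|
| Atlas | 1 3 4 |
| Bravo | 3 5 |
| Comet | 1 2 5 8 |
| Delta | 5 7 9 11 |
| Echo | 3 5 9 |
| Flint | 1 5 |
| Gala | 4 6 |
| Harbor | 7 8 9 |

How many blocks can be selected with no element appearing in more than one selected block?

Flint, Gala, Harbor are pairwise disjoint (Flint={1,5}; Gala={4,6}; Harbor={7,8,9}).
Every remaining block overlaps one of these, and no 4 of the listed blocks are pairwise disjoint, so 3 is the maximum.

3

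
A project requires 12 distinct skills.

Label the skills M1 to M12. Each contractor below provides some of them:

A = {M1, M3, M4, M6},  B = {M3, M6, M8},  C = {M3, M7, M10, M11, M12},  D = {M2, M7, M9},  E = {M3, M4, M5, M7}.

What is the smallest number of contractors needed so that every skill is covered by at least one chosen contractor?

A and B and C and D and E together: A ∪ B ∪ C ∪ D ∪ E = {M1, M2, M3, M4, M5, M6, M7, M8, M9, M10, M11, M12} — every skill is covered.
No 4 of the 5 contractors cover everything (all 5 combinations miss at least one skill), so 5 is optimal.

5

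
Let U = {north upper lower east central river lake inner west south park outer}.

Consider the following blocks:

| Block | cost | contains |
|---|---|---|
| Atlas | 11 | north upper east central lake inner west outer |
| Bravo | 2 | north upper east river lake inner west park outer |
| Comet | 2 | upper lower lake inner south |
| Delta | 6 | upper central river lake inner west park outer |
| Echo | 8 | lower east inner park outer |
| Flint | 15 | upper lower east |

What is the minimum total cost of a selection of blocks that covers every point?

Bravo, Comet, Delta together cover every point (Bravo ∪ Comet ∪ Delta = {north, upper, lower, east, central, river, lake, inner, west, south, park, outer}); total cost 2 + 2 + 6 = 10.
No covering selection has total cost below 10.

10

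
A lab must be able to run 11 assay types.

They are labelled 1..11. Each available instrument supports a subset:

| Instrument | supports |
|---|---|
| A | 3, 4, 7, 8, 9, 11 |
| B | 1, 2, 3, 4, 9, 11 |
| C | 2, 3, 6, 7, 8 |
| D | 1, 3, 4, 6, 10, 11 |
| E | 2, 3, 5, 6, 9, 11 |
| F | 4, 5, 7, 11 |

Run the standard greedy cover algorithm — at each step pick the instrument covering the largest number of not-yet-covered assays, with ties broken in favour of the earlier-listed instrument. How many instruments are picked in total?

3

Greedy: pick A (covers 6 new) → pick D (covers 3 new) → pick E (covers 2 new). Total picks: 3.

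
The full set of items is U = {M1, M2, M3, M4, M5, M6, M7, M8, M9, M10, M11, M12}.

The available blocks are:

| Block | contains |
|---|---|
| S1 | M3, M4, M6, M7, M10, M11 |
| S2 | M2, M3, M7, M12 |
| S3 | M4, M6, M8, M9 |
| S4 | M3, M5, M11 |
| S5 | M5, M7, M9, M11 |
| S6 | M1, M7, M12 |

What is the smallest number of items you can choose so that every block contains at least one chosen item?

The 3 items {M4, M5, M12} hit every block.
The blocks S3, S4, S6 are pairwise disjoint, so any hitting set needs a separate item for each — at least 3. Hence 3 is optimal.

3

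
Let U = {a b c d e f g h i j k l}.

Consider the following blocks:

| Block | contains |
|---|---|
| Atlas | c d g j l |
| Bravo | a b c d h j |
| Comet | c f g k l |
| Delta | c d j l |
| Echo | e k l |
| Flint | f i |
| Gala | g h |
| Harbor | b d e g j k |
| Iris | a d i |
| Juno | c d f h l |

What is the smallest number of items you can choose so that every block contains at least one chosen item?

4

T = {h, i, j, k} meets every block (each contains at least one member of T), and |T| = 4.
No choice of 3 items meets every block, so 4 is the minimum.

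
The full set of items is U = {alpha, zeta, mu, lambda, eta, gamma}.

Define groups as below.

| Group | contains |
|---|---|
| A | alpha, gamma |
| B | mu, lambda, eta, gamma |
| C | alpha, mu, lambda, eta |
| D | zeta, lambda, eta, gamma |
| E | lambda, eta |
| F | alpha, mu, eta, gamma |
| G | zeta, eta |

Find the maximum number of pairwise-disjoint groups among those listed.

A, E are pairwise disjoint (A={alpha,gamma}; E={lambda,eta}).
Every remaining group overlaps one of these, and no 3 of the listed groups are pairwise disjoint, so 2 is the maximum.

2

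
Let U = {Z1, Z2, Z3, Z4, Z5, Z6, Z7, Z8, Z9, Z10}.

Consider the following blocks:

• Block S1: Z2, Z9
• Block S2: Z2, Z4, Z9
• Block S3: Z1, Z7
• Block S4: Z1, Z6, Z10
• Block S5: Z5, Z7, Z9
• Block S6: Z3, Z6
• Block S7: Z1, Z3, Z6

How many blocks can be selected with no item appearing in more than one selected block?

3

S2, S3, S6 are pairwise disjoint (S2={Z2,Z4,Z9}; S3={Z1,Z7}; S6={Z3,Z6}).
Every remaining block overlaps one of these, and no 4 of the listed blocks are pairwise disjoint, so 3 is the maximum.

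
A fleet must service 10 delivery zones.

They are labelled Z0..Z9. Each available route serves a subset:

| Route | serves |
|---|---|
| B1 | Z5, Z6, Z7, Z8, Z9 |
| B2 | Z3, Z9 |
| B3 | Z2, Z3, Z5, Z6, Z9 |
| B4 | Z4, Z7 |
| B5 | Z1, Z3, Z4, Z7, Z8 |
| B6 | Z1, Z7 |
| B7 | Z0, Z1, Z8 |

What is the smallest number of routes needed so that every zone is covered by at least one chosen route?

B3 and B4 and B7 together: B3 ∪ B4 ∪ B7 = {Z0, Z1, Z2, Z3, Z4, Z5, Z6, Z7, Z8, Z9} — every zone is covered.
Only B7 contains Z0, so B7 is forced; the remaining 7 zones need at least 2 more routes (each remaining route adds at most 5) — so at least 3 routes are needed, and 3 is optimal.

3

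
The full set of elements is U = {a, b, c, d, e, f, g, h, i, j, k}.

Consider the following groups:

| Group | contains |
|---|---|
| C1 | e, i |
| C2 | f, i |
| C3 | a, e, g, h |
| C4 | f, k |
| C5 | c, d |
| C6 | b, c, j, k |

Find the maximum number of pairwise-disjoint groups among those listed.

C1, C4, C5 are pairwise disjoint (C1={e,i}; C4={f,k}; C5={c,d}).
Every remaining group overlaps one of these, and no 4 of the listed groups are pairwise disjoint, so 3 is the maximum.

3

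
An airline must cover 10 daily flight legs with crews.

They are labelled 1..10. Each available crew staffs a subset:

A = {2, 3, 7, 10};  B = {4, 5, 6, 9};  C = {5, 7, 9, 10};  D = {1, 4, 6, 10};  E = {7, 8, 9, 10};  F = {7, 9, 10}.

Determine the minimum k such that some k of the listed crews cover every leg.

A and B and D and E together: A ∪ B ∪ D ∪ E = {1, 2, 3, 4, 5, 6, 7, 8, 9, 10} — every leg is covered.
No 3 of the 6 crews cover everything (all 20 combinations miss at least one leg), so 4 is optimal.

4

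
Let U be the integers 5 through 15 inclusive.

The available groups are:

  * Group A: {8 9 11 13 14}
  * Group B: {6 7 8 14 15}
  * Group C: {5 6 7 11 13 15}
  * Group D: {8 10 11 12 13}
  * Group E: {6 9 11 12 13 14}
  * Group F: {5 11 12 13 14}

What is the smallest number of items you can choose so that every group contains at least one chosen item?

Take H = {11, 14}. Each listed group contains at least one of these, so H is a hitting set of size 2.
No single item lies in every group, so at least 2 are needed and 2 is optimal.

2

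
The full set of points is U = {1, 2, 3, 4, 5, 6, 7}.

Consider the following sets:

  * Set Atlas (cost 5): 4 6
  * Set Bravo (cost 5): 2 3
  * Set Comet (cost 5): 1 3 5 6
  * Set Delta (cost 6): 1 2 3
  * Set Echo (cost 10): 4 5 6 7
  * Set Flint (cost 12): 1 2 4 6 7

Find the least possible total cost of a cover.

Delta, Echo together cover every point (Delta ∪ Echo = {1, 2, 3, 4, 5, 6, 7}); total cost 6 + 10 = 16.
The greedy pick Comet, Flint costs 17; no covering selection beats 16.

16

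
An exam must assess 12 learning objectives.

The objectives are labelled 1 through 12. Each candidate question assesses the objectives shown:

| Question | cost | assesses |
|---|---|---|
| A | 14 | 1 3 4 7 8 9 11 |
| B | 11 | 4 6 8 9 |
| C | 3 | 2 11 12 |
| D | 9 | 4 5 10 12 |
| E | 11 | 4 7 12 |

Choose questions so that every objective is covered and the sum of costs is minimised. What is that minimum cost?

37

A, B, C, D together cover every objective (A ∪ B ∪ C ∪ D = {1, 2, 3, 4, 5, 6, 7, 8, 9, 10, 11, 12}); total cost 14 + 11 + 3 + 9 = 37.
No covering selection has total cost below 37.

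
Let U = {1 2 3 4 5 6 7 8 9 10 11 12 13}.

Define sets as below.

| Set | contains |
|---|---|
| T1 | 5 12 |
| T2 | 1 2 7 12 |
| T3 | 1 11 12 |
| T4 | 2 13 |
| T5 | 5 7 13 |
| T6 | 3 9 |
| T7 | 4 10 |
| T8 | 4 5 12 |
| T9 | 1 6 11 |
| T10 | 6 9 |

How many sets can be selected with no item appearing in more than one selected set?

5

T1, T4, T6, T7, T9 are pairwise disjoint (T1={5,12}; T4={2,13}; T6={3,9}; T7={4,10}; T9={1,6,11}).
Every remaining set overlaps one of these, and no 6 of the listed sets are pairwise disjoint, so 5 is the maximum.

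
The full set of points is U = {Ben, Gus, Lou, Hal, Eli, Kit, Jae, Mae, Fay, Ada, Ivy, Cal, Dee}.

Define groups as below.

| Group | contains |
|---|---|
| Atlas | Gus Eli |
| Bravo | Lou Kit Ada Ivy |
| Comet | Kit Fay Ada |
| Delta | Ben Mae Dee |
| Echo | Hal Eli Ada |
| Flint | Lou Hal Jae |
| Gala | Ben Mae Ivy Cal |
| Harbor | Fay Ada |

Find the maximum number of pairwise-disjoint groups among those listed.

Atlas, Flint, Gala, Harbor are pairwise disjoint (Atlas={Gus,Eli}; Flint={Lou,Hal,Jae}; Gala={Ben,Mae,Ivy,Cal}; Harbor={Fay,Ada}).
Every remaining group overlaps one of these, and no 5 of the listed groups are pairwise disjoint, so 4 is the maximum.

4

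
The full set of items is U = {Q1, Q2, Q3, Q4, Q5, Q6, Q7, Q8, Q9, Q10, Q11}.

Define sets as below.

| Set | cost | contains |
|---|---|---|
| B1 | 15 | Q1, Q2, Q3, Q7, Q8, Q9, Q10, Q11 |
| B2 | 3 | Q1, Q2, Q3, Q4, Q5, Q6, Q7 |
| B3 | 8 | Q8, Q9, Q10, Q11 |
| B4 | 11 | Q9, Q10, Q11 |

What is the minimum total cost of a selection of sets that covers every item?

11

B2, B3 together cover every item (B2 ∪ B3 = {Q1, Q2, Q3, Q4, Q5, Q6, Q7, Q8, Q9, Q10, Q11}); total cost 3 + 8 = 11.
No covering selection has total cost below 11.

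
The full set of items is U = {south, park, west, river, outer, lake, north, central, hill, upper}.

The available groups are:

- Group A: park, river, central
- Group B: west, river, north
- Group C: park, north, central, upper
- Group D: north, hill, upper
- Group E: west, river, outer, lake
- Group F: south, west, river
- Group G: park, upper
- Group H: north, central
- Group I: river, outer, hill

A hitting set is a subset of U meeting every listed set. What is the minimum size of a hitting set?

3

Take T = {river, north, upper}. Each listed group contains at least one of these, so T is a hitting set of size 3.
The groups G, H, I are pairwise disjoint, so any hitting set needs a separate item for each — at least 3. Hence 3 is optimal.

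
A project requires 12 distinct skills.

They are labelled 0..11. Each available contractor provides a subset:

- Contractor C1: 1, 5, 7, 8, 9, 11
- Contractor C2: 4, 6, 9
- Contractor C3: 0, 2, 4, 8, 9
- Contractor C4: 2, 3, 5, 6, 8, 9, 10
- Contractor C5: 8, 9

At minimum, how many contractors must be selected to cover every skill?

3

Take {C1, C3, C4}. Their union is {0, 1, 2, 3, 4, 5, 6, 7, 8, 9, 10, 11}, which is all 12 skills.
Only C3 contains 0, so C3 is forced; the remaining 7 skills need at least 2 more contractors (each remaining contractor adds at most 4) — so at least 3 contractors are needed, and 3 is optimal.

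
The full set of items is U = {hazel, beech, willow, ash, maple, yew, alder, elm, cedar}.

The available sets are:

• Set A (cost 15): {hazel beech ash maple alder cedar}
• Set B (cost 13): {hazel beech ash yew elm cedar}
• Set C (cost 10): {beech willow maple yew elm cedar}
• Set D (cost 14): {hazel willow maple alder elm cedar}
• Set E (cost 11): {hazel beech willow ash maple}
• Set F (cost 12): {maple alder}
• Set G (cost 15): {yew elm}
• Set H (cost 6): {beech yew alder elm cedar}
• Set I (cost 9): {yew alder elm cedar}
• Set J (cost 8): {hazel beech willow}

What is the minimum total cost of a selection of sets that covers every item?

E, H together cover every item (E ∪ H = {hazel, beech, willow, ash, maple, yew, alder, elm, cedar}); total cost 11 + 6 = 17.
No covering selection has total cost below 17.

17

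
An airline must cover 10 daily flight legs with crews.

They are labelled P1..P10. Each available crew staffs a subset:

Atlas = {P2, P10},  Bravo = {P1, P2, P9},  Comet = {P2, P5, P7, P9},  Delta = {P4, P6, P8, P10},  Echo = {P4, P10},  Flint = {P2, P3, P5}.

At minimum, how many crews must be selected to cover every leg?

4

Take {Bravo, Comet, Delta, Flint}. Their union is {P1, P2, P3, P4, P5, P6, P7, P8, P9, P10}, which is all 10 legs.
No 3 of the 6 crews cover everything (all 20 combinations miss at least one leg), so 4 is optimal.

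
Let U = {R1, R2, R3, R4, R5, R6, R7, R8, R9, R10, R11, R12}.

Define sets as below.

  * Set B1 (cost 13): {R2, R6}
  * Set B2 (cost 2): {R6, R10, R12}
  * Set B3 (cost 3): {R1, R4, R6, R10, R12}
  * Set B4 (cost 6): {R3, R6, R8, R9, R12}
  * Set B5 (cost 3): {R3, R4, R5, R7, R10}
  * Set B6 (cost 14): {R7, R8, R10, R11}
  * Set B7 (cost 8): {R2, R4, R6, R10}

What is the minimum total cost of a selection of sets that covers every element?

34

B3, B4, B5, B6, B7 together cover every element (B3 ∪ B4 ∪ B5 ∪ B6 ∪ B7 = {R1, R2, R3, R4, R5, R6, R7, R8, R9, R10, R11, R12}); total cost 3 + 6 + 3 + 14 + 8 = 34.
No covering selection has total cost below 34.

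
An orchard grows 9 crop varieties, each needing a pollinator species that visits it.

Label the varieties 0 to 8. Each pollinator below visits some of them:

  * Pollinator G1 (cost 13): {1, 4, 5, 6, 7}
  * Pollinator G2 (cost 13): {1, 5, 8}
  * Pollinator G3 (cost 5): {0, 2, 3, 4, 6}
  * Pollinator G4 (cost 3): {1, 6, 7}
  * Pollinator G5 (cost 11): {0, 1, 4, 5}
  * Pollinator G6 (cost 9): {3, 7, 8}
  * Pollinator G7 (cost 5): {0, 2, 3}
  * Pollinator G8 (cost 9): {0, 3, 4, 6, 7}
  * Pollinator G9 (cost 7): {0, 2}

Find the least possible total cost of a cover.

21

G2, G3, G4 together cover every variety (G2 ∪ G3 ∪ G4 = {0, 1, 2, 3, 4, 5, 6, 7, 8}); total cost 13 + 5 + 3 = 21.
No covering selection has total cost below 21.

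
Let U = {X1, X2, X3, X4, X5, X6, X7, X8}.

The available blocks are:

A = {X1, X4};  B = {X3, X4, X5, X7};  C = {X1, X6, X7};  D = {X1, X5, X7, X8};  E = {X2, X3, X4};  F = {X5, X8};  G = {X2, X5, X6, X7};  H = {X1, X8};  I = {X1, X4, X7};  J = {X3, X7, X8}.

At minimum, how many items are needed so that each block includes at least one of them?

The 3 items {X4, X7, X8} hit every block.
The blocks C, E, F are pairwise disjoint, so any hitting set needs a separate item for each — at least 3. Hence 3 is optimal.

3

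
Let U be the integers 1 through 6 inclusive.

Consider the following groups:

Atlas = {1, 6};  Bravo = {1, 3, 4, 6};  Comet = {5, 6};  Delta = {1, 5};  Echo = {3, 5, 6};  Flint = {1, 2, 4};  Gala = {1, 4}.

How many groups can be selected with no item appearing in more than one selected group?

2

Comet, Gala are pairwise disjoint (Comet={5,6}; Gala={1,4}).
Every remaining group overlaps one of these, and no 3 of the listed groups are pairwise disjoint, so 2 is the maximum.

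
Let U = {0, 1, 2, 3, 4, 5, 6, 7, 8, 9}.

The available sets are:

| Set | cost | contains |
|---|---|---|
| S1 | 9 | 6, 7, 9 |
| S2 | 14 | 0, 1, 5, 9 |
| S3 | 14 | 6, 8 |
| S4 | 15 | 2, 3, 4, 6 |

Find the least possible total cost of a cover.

S1, S2, S3, S4 together cover every item (S1 ∪ S2 ∪ S3 ∪ S4 = {0, 1, 2, 3, 4, 5, 6, 7, 8, 9}); total cost 9 + 14 + 14 + 15 = 52.
No covering selection has total cost below 52.

52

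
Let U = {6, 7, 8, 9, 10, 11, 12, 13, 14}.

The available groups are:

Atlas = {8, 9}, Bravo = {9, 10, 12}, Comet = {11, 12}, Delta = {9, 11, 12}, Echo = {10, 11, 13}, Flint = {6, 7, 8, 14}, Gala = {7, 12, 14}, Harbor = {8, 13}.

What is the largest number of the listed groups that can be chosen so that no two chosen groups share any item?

Atlas, Echo, Gala are pairwise disjoint (Atlas={8,9}; Echo={10,11,13}; Gala={7,12,14}).
Every remaining group overlaps one of these, and no 4 of the listed groups are pairwise disjoint, so 3 is the maximum.

3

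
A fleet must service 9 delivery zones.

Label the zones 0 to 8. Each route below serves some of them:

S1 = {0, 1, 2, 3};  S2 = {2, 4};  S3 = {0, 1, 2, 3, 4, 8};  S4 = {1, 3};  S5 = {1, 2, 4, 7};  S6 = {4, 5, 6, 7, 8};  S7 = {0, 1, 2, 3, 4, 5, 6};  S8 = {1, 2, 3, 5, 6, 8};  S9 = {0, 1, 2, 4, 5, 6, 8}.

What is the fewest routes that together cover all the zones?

S6 and S7 together: S6 ∪ S7 = {0, 1, 2, 3, 4, 5, 6, 7, 8} — every zone is covered.
No single route has all 9 zones (the largest, S7, has 7), so 2 is optimal.

2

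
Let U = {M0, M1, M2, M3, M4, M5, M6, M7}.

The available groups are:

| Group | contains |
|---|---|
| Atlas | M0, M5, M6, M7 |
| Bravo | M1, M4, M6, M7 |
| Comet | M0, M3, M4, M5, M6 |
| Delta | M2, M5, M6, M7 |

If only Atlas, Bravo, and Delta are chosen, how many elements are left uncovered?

1

Union of Atlas, Bravo, Delta = {M0, M1, M2, M4, M5, M6, M7}.
Not covered: M3 — 1 element.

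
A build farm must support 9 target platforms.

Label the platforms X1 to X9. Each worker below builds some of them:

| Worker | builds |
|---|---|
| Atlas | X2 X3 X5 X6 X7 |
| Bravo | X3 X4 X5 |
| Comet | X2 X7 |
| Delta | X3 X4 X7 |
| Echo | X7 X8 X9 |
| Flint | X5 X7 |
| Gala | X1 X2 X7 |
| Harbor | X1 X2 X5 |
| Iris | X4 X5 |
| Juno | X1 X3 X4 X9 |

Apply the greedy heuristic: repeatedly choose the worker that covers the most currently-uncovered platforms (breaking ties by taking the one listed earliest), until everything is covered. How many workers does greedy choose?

3

Greedy: pick Atlas (covers 5 new) → pick Juno (covers 3 new) → pick Echo (covers 1 new). Total picks: 3.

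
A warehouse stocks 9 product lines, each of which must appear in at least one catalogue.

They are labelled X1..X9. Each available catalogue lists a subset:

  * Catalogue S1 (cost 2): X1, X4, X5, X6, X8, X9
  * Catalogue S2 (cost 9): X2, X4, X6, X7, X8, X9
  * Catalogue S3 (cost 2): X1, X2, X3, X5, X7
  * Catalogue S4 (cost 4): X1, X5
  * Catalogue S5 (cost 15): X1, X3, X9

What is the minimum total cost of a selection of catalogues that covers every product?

S1, S3 together cover every product (S1 ∪ S3 = {X1, X2, X3, X4, X5, X6, X7, X8, X9}); total cost 2 + 2 = 4.
No covering selection has total cost below 4.

4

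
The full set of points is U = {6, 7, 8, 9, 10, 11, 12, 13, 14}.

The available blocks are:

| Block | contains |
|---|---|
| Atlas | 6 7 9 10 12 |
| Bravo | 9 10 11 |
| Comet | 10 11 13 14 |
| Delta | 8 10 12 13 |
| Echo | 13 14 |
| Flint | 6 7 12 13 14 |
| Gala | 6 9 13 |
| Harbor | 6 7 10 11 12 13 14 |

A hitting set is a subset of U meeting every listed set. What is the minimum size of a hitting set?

Take H = {9, 13}. Each listed block contains at least one of these, so H is a hitting set of size 2.
The blocks Bravo, Echo are pairwise disjoint, so any hitting set needs a separate point for each — at least 2. Hence 2 is optimal.

2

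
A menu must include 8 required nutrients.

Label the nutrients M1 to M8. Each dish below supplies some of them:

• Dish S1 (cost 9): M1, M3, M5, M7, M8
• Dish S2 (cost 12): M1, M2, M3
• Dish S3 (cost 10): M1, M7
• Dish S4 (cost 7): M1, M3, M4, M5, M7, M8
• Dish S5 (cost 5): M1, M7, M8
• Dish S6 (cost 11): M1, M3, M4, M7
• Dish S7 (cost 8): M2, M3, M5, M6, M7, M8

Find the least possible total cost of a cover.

15

S4, S7 together cover every nutrient (S4 ∪ S7 = {M1, M2, M3, M4, M5, M6, M7, M8}); total cost 7 + 8 = 15.
No covering selection has total cost below 15.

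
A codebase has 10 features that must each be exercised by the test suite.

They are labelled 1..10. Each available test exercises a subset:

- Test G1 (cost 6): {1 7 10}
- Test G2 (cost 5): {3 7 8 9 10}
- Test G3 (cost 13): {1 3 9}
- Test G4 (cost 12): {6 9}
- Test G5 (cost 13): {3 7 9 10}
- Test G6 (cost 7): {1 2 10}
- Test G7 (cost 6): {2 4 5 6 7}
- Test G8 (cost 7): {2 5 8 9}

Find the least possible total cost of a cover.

17

G1, G2, G7 together cover every feature (G1 ∪ G2 ∪ G7 = {1, 2, 3, 4, 5, 6, 7, 8, 9, 10}); total cost 6 + 5 + 6 = 17.
No covering selection has total cost below 17.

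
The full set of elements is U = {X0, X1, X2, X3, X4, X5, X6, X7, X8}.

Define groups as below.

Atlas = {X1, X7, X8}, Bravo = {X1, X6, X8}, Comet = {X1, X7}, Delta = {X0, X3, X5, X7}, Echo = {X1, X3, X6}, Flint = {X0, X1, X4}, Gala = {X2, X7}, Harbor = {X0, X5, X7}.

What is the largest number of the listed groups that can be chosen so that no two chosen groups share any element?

2

Bravo, Harbor are pairwise disjoint (Bravo={X1,X6,X8}; Harbor={X0,X5,X7}).
Every remaining group overlaps one of these, and no 3 of the listed groups are pairwise disjoint, so 2 is the maximum.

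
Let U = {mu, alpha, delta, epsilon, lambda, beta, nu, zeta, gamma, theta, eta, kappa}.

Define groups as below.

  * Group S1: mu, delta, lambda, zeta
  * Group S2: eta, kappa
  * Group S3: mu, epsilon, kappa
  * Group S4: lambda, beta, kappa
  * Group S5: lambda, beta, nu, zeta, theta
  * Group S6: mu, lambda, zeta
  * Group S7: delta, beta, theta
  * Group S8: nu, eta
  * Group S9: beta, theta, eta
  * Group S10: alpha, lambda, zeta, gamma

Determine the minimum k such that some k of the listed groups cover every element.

4

S3 and S7 and S8 and S10 together: S3 ∪ S7 ∪ S8 ∪ S10 = {mu, alpha, delta, epsilon, lambda, beta, nu, zeta, gamma, theta, eta, kappa} — every element is covered.
Only S10 contains alpha, so S10 is forced; the remaining 8 elements need at least 3 more groups (each remaining group adds at most 3) — so at least 4 groups are needed, and 4 is optimal.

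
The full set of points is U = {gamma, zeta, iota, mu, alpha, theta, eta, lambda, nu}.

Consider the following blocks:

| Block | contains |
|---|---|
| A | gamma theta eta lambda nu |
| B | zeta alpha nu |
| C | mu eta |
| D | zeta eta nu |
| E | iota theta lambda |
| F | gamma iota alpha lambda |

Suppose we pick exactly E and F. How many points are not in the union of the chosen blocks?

4

Union of E, F = {gamma, iota, alpha, theta, lambda}.
Not covered: zeta, mu, eta, nu — 4 points.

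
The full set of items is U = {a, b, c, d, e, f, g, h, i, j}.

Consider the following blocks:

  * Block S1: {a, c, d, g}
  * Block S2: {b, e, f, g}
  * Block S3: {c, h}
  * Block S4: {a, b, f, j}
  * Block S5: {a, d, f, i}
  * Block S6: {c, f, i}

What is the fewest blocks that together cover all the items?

S2 and S3 and S4 and S5 together: S2 ∪ S3 ∪ S4 ∪ S5 = {a, b, c, d, e, f, g, h, i, j} — every item is covered.
No 3 of the 6 blocks cover everything (all 20 combinations miss at least one item), so 4 is optimal.

4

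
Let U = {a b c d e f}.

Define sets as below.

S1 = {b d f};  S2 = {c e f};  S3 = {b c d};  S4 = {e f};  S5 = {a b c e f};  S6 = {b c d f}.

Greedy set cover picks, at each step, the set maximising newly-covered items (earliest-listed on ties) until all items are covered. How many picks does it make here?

2

Greedy: pick S5 (covers 5 new) → pick S1 (covers 1 new). Total picks: 2.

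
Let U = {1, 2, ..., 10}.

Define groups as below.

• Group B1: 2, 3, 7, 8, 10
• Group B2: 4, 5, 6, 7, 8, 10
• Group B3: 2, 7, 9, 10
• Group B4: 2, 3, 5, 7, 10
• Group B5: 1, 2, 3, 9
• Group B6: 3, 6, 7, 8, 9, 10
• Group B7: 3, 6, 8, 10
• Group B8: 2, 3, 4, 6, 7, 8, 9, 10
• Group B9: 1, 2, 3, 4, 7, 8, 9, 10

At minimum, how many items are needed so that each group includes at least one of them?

The 2 items {1, 10} hit every group.
The groups B2, B5 are pairwise disjoint, so any hitting set needs a separate item for each — at least 2. Hence 2 is optimal.

2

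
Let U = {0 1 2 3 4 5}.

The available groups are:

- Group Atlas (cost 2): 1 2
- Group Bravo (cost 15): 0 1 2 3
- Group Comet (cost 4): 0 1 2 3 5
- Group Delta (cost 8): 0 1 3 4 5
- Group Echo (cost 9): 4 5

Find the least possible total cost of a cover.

10

Atlas, Delta together cover every point (Atlas ∪ Delta = {0, 1, 2, 3, 4, 5}); total cost 2 + 8 = 10.
The greedy pick Comet, Delta costs 12; no covering selection beats 10.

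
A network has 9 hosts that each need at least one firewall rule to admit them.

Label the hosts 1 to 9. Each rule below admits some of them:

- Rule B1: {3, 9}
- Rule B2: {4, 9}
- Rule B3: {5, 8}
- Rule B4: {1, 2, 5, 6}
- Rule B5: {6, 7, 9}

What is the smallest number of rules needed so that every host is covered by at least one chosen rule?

Take {B1, B2, B3, B4, B5}. Their union is {1, 2, 3, 4, 5, 6, 7, 8, 9}, which is all 9 hosts.
No 4 of the 5 rules cover everything (all 5 combinations miss at least one host), so 5 is optimal.

5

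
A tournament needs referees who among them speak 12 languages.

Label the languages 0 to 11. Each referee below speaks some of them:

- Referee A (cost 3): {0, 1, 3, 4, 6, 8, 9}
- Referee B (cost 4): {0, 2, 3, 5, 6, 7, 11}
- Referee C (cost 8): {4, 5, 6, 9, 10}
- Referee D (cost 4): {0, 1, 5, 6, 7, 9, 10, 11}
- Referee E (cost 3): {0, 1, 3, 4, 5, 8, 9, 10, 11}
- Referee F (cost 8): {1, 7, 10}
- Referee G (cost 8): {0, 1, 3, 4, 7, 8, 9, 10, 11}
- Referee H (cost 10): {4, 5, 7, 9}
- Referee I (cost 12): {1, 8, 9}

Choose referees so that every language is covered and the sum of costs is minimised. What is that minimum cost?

B, E together cover every language (B ∪ E = {0, 1, 2, 3, 4, 5, 6, 7, 8, 9, 10, 11}); total cost 4 + 3 = 7.
No covering selection has total cost below 7.

7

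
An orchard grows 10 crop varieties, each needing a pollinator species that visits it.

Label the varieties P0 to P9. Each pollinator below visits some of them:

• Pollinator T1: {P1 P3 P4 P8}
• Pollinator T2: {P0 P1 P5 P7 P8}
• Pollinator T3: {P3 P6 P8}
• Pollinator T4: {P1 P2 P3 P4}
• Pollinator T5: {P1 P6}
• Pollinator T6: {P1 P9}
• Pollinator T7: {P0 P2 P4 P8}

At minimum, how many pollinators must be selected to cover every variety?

4

Take {T2, T4, T5, T6}. Their union is {P0, P1, P2, P3, P4, P5, P6, P7, P8, P9}, which is all 10 varieties.
No 3 of the 7 pollinators cover everything (all 35 combinations miss at least one variety), so 4 is optimal.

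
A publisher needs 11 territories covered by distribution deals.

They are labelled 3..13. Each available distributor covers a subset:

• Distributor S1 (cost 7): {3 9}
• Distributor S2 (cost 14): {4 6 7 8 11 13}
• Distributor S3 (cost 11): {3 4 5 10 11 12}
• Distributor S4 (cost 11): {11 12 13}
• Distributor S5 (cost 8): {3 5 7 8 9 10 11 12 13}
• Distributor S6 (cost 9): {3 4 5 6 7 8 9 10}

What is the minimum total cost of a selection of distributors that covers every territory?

17

S5, S6 together cover every territory (S5 ∪ S6 = {3, 4, 5, 6, 7, 8, 9, 10, 11, 12, 13}); total cost 8 + 9 = 17.
No covering selection has total cost below 17.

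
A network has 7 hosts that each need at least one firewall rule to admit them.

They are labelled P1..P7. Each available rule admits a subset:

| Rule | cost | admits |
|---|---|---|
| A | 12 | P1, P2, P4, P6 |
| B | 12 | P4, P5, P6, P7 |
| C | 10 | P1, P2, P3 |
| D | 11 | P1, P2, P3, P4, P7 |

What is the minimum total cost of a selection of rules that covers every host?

22

B, C together cover every host (B ∪ C = {P1, P2, P3, P4, P5, P6, P7}); total cost 12 + 10 = 22.
The greedy pick D, B costs 23; no covering selection beats 22.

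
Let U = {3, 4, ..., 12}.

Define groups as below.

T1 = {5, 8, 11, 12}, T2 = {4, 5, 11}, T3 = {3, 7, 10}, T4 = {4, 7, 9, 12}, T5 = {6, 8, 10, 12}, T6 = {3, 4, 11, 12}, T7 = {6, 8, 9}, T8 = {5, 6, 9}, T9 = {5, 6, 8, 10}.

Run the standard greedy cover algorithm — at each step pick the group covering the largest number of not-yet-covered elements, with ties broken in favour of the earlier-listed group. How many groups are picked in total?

Greedy: pick T1 (covers 4 new) → pick T3 (covers 3 new) → pick T4 (covers 2 new) → pick T5 (covers 1 new). Total picks: 4.
(The true minimum cover uses only 3 groups, so greedy is not optimal here.)

4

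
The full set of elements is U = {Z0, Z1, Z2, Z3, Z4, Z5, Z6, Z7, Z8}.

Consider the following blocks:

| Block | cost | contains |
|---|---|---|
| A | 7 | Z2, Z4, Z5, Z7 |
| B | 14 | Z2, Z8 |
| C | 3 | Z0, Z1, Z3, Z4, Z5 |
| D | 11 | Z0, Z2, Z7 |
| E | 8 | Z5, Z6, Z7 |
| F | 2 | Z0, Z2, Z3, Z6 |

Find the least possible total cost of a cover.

25

B, C, E together cover every element (B ∪ C ∪ E = {Z0, Z1, Z2, Z3, Z4, Z5, Z6, Z7, Z8}); total cost 14 + 3 + 8 = 25.
The greedy pick F, C, A, B costs 26; no covering selection beats 25.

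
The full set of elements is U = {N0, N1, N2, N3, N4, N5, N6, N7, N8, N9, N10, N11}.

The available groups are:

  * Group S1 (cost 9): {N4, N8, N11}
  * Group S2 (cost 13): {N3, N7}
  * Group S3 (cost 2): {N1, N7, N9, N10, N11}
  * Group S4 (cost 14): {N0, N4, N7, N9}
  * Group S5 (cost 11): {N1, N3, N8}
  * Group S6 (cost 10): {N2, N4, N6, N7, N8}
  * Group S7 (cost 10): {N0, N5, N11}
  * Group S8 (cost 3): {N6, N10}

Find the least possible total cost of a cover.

S3, S5, S6, S7 together cover every element (S3 ∪ S5 ∪ S6 ∪ S7 = {N0, N1, N2, N3, N4, N5, N6, N7, N8, N9, N10, N11}); total cost 2 + 11 + 10 + 10 = 33.
No covering selection has total cost below 33.

33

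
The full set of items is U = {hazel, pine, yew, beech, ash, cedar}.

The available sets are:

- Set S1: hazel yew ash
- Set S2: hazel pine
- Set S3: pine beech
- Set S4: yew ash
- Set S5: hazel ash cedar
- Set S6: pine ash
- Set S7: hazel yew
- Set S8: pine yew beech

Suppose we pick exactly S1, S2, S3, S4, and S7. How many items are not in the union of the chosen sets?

Union of S1, S2, S3, S4, S7 = {hazel, pine, yew, beech, ash}.
Not covered: cedar — 1 item.

1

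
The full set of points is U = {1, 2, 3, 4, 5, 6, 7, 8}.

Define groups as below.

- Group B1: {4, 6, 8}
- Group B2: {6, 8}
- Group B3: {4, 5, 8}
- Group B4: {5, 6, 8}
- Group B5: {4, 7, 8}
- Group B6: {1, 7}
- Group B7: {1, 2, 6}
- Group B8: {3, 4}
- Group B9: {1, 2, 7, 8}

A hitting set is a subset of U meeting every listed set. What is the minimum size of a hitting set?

3

H = {1, 4, 8} meets every group (each contains at least one member of H), and |H| = 3.
The groups B4, B6, B8 are pairwise disjoint, so any hitting set needs a separate point for each — at least 3. Hence 3 is optimal.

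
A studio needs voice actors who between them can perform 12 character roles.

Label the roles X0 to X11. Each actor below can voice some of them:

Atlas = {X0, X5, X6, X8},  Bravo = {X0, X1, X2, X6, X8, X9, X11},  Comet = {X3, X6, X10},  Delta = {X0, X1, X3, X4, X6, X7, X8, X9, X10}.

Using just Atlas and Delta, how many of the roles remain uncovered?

Union of Atlas, Delta = {X0, X1, X3, X4, X5, X6, X7, X8, X9, X10}.
Not covered: X2, X11 — 2 roles.

2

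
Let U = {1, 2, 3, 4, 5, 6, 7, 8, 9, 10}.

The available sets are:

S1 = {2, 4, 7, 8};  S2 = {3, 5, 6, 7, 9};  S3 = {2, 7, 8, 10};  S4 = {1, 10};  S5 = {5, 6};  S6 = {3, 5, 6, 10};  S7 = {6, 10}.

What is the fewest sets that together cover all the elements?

S1, S2, and S4 cover everything between them: the union {1, 2, 3, 4, 5, 6, 7, 8, 9, 10} is all of U.
Only S4 contains 1, so S4 is forced; the remaining 8 elements need at least 2 more sets (each remaining set adds at most 5) — so at least 3 sets are needed, and 3 is optimal.

3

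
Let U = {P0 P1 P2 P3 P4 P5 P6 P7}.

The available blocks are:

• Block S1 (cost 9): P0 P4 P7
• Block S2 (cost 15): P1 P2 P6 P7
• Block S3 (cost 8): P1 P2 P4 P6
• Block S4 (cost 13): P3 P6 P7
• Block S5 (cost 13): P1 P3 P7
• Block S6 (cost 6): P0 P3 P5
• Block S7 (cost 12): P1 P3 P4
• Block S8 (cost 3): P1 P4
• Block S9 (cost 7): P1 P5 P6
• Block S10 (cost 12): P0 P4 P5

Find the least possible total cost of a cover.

S1, S3, S6 together cover every element (S1 ∪ S3 ∪ S6 = {P0, P1, P2, P3, P4, P5, P6, P7}); total cost 9 + 8 + 6 = 23.
The greedy pick S8, S6, S3, S1 costs 26; no covering selection beats 23.

23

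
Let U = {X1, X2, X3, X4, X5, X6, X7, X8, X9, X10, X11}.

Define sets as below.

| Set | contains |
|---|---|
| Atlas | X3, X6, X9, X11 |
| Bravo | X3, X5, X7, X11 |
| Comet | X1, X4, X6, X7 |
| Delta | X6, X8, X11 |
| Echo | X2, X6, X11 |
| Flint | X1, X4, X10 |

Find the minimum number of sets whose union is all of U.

Take {Atlas, Bravo, Delta, Echo, Flint}. Their union is {X1, X2, X3, X4, X5, X6, X7, X8, X9, X10, X11}, which is all 11 points.
No 4 of the 6 sets cover everything (all 15 combinations miss at least one point), so 5 is optimal.

5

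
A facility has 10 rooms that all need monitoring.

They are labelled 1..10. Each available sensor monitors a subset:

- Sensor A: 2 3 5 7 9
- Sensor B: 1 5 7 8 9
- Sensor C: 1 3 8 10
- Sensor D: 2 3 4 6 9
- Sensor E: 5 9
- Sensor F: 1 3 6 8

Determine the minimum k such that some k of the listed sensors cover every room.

B and C and D together: B ∪ C ∪ D = {1, 2, 3, 4, 5, 6, 7, 8, 9, 10} — every room is covered.
Only D contains 4, so D is forced; the remaining 5 rooms need at least 2 more sensors (each remaining sensor adds at most 4) — so at least 3 sensors are needed, and 3 is optimal.

3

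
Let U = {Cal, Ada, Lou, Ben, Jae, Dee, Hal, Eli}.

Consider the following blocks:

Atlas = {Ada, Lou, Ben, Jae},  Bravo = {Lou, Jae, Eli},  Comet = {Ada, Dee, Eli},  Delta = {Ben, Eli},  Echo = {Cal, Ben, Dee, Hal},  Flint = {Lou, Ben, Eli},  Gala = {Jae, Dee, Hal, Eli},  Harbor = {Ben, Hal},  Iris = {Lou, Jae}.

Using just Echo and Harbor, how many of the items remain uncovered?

Union of Echo, Harbor = {Cal, Ben, Dee, Hal}.
Not covered: Ada, Lou, Jae, Eli — 4 items.

4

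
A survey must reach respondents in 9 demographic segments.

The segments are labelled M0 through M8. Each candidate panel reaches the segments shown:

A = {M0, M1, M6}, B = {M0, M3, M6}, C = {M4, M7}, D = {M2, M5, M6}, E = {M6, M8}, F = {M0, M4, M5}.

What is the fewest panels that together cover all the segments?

5

Take {A, B, C, D, E}. Their union is {M0, M1, M2, M3, M4, M5, M6, M7, M8}, which is all 9 segments.
No 4 of the 6 panels cover everything (all 15 combinations miss at least one segment), so 5 is optimal.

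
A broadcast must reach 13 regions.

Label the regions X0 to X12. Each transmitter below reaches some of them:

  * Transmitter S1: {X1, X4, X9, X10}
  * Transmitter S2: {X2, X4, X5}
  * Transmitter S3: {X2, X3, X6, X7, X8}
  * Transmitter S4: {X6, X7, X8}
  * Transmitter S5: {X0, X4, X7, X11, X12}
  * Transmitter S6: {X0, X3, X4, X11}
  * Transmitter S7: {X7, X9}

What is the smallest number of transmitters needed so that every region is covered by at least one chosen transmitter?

4

S1 and S2 and S3 and S5 together: S1 ∪ S2 ∪ S3 ∪ S5 = {X0, X1, X2, X3, X4, X5, X6, X7, X8, X9, X10, X11, X12} — every region is covered.
Only S2 contains X5, so S2 is forced; the remaining 10 regions need at least 3 more transmitters (each remaining transmitter adds at most 4) — so at least 4 transmitters are needed, and 4 is optimal.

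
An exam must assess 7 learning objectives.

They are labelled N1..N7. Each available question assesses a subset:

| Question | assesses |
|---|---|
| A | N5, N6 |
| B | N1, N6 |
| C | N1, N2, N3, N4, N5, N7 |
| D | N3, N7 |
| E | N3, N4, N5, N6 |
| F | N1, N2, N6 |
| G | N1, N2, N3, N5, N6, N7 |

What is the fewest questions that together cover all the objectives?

2

Take {C, G}. Their union is {N1, N2, N3, N4, N5, N6, N7}, which is all 7 objectives.
No single question has all 7 objectives (the largest, C, has 6), so 2 is optimal.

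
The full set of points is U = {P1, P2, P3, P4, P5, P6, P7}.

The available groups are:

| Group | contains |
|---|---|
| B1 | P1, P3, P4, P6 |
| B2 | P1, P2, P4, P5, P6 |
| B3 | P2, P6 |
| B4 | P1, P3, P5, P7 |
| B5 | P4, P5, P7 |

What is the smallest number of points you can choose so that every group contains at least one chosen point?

H = {P6, P7} meets every group (each contains at least one member of H), and |H| = 2.
The groups B3, B4 are pairwise disjoint, so any hitting set needs a separate point for each — at least 2. Hence 2 is optimal.

2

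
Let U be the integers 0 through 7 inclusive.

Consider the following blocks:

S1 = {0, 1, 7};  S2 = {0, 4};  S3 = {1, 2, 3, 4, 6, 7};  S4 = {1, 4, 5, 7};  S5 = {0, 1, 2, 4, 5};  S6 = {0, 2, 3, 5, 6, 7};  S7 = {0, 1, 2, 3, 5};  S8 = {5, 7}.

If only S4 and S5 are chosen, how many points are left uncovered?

2

Union of S4, S5 = {0, 1, 2, 4, 5, 7}.
Not covered: 3, 6 — 2 points.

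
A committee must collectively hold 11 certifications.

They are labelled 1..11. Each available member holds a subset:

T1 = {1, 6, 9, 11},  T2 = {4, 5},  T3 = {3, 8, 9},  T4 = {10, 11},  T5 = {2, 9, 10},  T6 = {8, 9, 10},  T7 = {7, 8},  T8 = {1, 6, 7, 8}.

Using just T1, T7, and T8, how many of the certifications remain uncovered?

Union of T1, T7, T8 = {1, 6, 7, 8, 9, 11}.
Not covered: 2, 3, 4, 5, 10 — 5 certifications.

5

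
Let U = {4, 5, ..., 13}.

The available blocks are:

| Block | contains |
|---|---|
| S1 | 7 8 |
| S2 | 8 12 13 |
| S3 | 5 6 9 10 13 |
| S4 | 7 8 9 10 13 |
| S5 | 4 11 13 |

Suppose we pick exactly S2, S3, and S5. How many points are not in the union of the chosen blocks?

1

Union of S2, S3, S5 = {4, 5, 6, 8, 9, 10, 11, 12, 13}.
Not covered: 7 — 1 point.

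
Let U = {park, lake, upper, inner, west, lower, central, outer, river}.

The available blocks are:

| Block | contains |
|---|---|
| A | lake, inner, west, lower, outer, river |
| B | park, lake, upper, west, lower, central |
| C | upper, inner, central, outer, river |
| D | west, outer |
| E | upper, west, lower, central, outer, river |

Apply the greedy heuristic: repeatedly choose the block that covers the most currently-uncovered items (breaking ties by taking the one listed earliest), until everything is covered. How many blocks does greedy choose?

2

Greedy: pick A (covers 6 new) → pick B (covers 3 new). Total picks: 2.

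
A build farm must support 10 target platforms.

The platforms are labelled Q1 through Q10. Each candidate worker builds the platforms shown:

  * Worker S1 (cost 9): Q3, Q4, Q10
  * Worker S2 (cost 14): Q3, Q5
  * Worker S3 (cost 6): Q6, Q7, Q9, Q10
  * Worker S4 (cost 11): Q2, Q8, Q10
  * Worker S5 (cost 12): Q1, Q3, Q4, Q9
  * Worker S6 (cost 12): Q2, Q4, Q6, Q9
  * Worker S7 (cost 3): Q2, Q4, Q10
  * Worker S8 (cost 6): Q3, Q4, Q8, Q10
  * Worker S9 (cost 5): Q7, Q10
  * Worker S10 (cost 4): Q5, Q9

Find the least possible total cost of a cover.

31

S3, S5, S7, S8, S10 together cover every platform (S3 ∪ S5 ∪ S7 ∪ S8 ∪ S10 = {Q1, Q2, Q3, Q4, Q5, Q6, Q7, Q8, Q9, Q10}); total cost 6 + 12 + 3 + 6 + 4 = 31.
No covering selection has total cost below 31.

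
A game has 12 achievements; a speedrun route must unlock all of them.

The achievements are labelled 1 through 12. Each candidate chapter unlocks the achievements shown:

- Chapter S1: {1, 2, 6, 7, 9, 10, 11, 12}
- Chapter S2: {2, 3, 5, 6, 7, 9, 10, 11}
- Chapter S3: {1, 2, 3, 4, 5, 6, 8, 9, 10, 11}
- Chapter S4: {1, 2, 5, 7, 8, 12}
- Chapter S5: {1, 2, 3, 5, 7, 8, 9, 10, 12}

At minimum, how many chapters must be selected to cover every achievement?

2

Take {S3, S5}. Their union is {1, 2, 3, 4, 5, 6, 7, 8, 9, 10, 11, 12}, which is all 12 achievements.
No single chapter has all 12 achievements (the largest, S3, has 10), so 2 is optimal.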